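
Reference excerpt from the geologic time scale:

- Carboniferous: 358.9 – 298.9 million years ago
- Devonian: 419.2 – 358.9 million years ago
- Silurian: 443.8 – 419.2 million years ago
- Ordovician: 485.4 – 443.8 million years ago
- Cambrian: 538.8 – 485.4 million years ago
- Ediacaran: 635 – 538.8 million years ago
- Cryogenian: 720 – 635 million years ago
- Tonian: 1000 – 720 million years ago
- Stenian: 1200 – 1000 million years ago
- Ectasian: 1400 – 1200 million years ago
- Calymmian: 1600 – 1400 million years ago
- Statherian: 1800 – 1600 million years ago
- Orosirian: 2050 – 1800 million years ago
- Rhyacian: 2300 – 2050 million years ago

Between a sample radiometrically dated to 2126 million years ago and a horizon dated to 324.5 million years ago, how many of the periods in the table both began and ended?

2126 Ma sits inside the Rhyacian (2300–2050) and 324.5 Ma inside the Carboniferous (358.9–298.9); neither of those is wholly between the two dates.
The listed periods lying completely between them are Orosirian, Statherian, Calymmian, Ectasian, Stenian, Tonian, Cryogenian, Ediacaran, Cambrian, Ordovician, Silurian, Devonian — 12 in all.

12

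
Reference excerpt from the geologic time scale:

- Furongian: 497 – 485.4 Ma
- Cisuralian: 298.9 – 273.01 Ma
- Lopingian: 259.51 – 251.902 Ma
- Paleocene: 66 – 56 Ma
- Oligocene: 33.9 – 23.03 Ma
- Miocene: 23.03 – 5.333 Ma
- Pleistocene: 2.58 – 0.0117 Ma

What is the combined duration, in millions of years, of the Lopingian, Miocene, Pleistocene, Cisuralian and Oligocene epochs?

Each duration: Lopingian = 7.608; Miocene = 17.697; Pleistocene = 2.5683; Cisuralian = 25.89; Oligocene = 10.87.
Sum: 7.608 + 17.697 + 2.5683 + 25.89 + 10.87 = 64.6333 Myr.

64.6333 million years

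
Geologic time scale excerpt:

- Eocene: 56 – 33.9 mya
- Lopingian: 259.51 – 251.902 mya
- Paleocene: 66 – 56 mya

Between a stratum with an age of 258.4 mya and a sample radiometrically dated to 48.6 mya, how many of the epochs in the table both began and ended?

1

258.4 Ma sits inside the Lopingian (259.51–251.902) and 48.6 Ma inside the Eocene (56–33.9); neither of those is wholly between the two dates.
The listed epochs lying completely between them are Paleocene — 1 in all.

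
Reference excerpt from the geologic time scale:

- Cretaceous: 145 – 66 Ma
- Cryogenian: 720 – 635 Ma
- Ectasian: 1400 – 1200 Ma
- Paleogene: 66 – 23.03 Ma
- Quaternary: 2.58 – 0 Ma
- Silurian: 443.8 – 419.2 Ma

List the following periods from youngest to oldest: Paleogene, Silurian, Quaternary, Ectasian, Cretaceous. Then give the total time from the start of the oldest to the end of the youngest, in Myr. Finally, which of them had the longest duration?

Start ages (Ma): Ectasian 1400, Silurian 443.8, Cretaceous 145, Paleogene 66, Quaternary 2.58.
Ordered youngest to oldest: Quaternary, Paleogene, Cretaceous, Silurian, Ectasian.
Span = 1400 − 0 = 1400 Myr.
Durations: Paleogene 42.97, Silurian 24.6, Ectasian 200, Cretaceous 79, Quaternary 2.58 → longest is Ectasian (200 Myr).

Quaternary → Paleogene → Cretaceous → Silurian → Ectasian; total span 1400 Myr; longest is Ectasian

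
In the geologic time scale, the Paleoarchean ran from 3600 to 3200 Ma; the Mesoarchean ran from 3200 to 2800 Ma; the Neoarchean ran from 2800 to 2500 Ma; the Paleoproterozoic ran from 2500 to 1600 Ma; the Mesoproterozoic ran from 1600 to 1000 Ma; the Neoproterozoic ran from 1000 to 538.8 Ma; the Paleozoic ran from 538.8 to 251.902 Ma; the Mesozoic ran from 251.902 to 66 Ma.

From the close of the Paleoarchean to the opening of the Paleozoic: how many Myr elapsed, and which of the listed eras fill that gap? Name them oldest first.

The Paleoarchean closes at 3200 Ma and the Paleozoic opens at 538.8 Ma, so the interval is 3200 − 538.8 = 2661.2 Myr.
An era fits inside if it starts at or after 3200 Ma and ends at or before 538.8 Ma; oldest first that gives Mesoarchean, Neoarchean, Paleoproterozoic, Mesoproterozoic, Neoproterozoic.

2661.2 million years; Mesoarchean, Neoarchean, Paleoproterozoic, Mesoproterozoic, Neoproterozoic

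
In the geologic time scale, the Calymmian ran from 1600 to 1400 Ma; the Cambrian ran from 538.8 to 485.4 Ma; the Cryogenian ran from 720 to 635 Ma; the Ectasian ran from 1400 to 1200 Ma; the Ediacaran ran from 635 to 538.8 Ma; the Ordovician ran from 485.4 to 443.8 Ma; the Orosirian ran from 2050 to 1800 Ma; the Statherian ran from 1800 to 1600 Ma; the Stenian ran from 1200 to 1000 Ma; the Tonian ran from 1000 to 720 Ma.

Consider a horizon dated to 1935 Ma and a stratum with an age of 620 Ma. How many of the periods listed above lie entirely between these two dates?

The older date is 1935 Ma and the younger is 620 Ma.
Periods with start < 1935 and end > 620 Ma: Statherian (1800–1600), Calymmian (1600–1400), Ectasian (1400–1200), Stenian (1200–1000), Tonian (1000–720), Cryogenian (720–635).
That is 6 complete periods.

6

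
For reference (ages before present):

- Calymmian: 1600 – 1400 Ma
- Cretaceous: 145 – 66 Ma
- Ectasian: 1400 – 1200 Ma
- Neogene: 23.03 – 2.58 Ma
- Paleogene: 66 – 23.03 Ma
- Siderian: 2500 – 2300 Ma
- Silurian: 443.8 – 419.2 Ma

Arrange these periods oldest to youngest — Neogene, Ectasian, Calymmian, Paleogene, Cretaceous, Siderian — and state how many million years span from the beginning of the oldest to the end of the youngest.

From the excerpt: Neogene 23.03–2.58; Ectasian 1400–1200; Calymmian 1600–1400; Paleogene 66–23.03; Cretaceous 145–66; Siderian 2500–2300 (Ma).
Larger Ma is earlier, so the oldest is Siderian and the youngest is Neogene; oldest to youngest: Siderian, Calymmian, Ectasian, Cretaceous, Paleogene, Neogene.
Oldest start 2500 minus youngest end 2.58 gives 2497.42 Myr overall.

Siderian, Calymmian, Ectasian, Cretaceous, Paleogene, Neogene; total span 2497.42 Myr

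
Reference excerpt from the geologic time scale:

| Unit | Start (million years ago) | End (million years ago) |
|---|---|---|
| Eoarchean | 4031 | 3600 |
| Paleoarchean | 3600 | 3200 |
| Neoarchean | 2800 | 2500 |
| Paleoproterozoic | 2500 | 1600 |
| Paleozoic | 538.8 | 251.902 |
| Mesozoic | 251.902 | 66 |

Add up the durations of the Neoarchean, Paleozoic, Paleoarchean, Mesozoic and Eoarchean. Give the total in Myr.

Each duration: Neoarchean = 300; Paleozoic = 286.898; Paleoarchean = 400; Mesozoic = 185.902; Eoarchean = 431.
Sum: 300 + 286.898 + 400 + 185.902 + 431 = 1603.8 Myr.

1603.8 million years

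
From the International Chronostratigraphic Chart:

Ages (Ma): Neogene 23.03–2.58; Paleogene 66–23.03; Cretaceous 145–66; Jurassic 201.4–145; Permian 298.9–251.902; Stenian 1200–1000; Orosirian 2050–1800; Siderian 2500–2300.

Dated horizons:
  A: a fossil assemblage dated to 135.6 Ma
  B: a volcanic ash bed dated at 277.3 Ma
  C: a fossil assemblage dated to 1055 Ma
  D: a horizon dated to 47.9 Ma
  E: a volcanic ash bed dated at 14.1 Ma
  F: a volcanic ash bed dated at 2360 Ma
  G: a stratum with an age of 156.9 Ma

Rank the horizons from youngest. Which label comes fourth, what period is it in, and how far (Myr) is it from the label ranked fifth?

G, in the Jurassic; 120.4 million years to B

Smaller Ma means younger, so youngest first: E 14.1 < D 47.9 < A 135.6 < G 156.9 < B 277.3 < C 1055 < F 2360.
Counting 4 along gives G (156.9 Ma); the excerpt puts that inside the Jurassic, 201.4–145 Ma.
Next in line is B (277.3 Ma), and 277.3 − 156.9 = 120.4 Myr.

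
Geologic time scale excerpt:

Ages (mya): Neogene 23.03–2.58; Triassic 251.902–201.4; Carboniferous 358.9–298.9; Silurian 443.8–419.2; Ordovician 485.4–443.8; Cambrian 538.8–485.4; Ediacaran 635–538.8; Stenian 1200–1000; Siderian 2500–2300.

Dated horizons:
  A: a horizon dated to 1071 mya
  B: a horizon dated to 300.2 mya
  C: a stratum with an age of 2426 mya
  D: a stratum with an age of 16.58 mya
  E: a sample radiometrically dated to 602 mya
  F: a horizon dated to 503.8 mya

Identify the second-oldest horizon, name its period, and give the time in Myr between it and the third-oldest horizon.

A, in the Stenian; 469 million years to E

Larger Ma means older, so oldest first: C 2426 > A 1071 > E 602 > F 503.8 > B 300.2 > D 16.58.
Counting 2 along gives A (1071 Ma); the excerpt puts that inside the Stenian, 1200–1000 Ma.
Next in line is E (602 Ma), and 1071 − 602 = 469 Myr.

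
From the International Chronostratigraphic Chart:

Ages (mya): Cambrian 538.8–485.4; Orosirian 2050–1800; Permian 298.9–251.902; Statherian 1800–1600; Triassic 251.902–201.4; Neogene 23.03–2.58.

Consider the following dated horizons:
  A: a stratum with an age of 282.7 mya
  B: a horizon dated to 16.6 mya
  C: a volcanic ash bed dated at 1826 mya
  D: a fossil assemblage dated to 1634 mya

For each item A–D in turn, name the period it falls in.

A — Permian; B — Neogene; C — Orosirian; D — Statherian

Match each age against the start–end ranges in the excerpt: A = 282.7 Ma → Permian (298.9–251.902); B = 16.6 Ma → Neogene (23.03–2.58); C = 1826 Ma → Orosirian (2050–1800); D = 1634 Ma → Statherian (1800–1600).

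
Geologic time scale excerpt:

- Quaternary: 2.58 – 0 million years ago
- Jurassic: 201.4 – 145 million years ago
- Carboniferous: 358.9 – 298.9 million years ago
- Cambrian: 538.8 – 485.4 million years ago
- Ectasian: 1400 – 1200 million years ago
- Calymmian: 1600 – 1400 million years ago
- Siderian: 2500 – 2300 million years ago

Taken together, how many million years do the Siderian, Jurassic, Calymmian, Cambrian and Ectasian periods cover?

709.8 million years

Duration is start − end for each: (2500 − 2300) + (201.4 − 145) + (1600 − 1400) + (538.8 − 485.4) + (1400 − 1200).
That is 200 + 56.4 + 200 + 53.4 + 200, which totals 709.8 million years.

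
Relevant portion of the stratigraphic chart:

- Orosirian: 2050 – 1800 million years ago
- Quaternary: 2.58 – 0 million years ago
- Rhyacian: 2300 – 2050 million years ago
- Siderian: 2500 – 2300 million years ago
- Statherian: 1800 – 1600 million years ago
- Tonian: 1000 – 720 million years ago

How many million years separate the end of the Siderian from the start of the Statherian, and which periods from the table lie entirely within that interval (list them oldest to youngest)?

500 million years; Rhyacian, Orosirian

The Siderian closes at 2300 Ma and the Statherian opens at 1800 Ma, so the interval is 2300 − 1800 = 500 Myr.
A period fits inside if it starts at or after 2300 Ma and ends at or before 1800 Ma; oldest first that gives Rhyacian, Orosirian.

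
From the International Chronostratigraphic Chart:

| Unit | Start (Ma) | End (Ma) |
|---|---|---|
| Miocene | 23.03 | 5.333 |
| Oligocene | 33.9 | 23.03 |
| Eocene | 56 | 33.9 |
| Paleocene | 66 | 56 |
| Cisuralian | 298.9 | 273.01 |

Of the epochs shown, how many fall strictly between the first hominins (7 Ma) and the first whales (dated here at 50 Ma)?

50 Ma sits inside the Eocene (56–33.9) and 7 Ma inside the Miocene (23.03–5.333); neither of those is wholly between the two dates.
The listed epochs lying completely between them are Oligocene — 1 in all.

1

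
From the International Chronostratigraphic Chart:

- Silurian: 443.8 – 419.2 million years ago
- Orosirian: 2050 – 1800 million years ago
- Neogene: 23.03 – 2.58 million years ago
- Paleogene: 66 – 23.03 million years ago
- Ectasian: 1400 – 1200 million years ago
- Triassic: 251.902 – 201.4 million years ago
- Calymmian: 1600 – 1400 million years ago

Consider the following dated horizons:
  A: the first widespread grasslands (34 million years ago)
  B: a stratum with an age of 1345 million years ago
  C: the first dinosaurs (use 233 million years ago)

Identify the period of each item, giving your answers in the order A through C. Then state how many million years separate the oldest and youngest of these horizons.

Match each age against the start–end ranges in the excerpt: A = 34 Ma → Paleogene (66–23.03); B = 1345 Ma → Ectasian (1400–1200); C = 233 Ma → Triassic (251.902–201.4).
The largest age is 1345 Ma and the smallest is 34 Ma; their difference is 1311 Myr.

A — Paleogene; B — Ectasian; C — Triassic; span 1311 million years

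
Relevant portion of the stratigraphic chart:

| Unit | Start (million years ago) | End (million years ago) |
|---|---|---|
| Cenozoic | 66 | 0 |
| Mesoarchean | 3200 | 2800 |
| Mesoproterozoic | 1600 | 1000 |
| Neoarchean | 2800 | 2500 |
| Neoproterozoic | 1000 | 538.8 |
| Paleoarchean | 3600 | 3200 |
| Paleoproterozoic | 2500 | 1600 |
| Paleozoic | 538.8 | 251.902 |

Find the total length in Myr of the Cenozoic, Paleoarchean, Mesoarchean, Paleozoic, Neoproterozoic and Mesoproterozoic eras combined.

Duration is start − end for each: (66 − 0) + (3600 − 3200) + (3200 − 2800) + (538.8 − 251.902) + (1000 − 538.8) + (1600 − 1000).
That is 66 + 400 + 400 + 286.898 + 461.2 + 600, which totals 2214.098 million years.

2214.098 million years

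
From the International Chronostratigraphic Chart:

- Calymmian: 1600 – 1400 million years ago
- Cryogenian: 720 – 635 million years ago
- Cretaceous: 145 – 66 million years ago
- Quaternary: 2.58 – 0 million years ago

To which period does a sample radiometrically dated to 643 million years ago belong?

Cryogenian

643 Ma lies between 720 and 635 Ma, so it falls in the Cryogenian.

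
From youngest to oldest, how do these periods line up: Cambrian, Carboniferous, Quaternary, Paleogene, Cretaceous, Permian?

Quaternary, Paleogene, Cretaceous, Permian, Carboniferous, Cambrian

Era membership (oldest first within each) — Paleozoic: Cambrian, Carboniferous, Permian; Mesozoic: Cretaceous; Cenozoic: Paleogene, Quaternary. Paleozoic precedes Mesozoic, which precedes Cenozoic. Concatenating the groups in that era order and then reversing gives youngest to oldest.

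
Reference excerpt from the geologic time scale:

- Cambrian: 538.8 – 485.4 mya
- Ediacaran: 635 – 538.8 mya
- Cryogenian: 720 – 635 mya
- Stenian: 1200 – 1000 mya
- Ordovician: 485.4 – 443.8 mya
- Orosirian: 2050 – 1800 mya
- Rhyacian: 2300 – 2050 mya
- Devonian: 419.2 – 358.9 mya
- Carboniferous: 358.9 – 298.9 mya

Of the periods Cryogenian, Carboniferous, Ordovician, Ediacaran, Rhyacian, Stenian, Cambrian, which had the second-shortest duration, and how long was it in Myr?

Cambrian, 53.4 million years

Start − end for each: Cryogenian 720 − 635 = 85; Carboniferous 358.9 − 298.9 = 60; Ordovician 485.4 − 443.8 = 41.6; Ediacaran 635 − 538.8 = 96.2; Rhyacian 2300 − 2050 = 250; Stenian 1200 − 1000 = 200; Cambrian 538.8 − 485.4 = 53.4.
Ranking these from shortest: Ordovician < Cambrian < Carboniferous < Cryogenian < Ediacaran < Stenian < Rhyacian.
Position 2 in that ranking is Cambrian, which lasted 53.4 Myr.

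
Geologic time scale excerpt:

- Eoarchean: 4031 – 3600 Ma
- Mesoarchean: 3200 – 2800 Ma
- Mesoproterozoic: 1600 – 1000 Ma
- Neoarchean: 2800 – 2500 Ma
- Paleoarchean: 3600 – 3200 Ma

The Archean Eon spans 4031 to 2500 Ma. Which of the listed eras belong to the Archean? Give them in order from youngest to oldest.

Eras with both bounds inside 4031–2500 Ma: Neoarchean (2800–2500), Mesoarchean (3200–2800), Paleoarchean (3600–3200), Eoarchean (4031–3600).

Neoarchean, Mesoarchean, Paleoarchean, Eoarchean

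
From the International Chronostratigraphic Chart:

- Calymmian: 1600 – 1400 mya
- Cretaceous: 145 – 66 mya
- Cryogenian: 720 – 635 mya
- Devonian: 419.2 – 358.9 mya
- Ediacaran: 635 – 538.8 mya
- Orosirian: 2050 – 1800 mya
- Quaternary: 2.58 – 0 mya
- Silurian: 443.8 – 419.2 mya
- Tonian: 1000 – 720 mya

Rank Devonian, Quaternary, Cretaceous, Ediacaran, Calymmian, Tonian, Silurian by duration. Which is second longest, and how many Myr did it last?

Durations: Devonian 60.3; Quaternary 2.58; Cretaceous 79; Ediacaran 96.2; Calymmian 200; Tonian 280; Silurian 24.6 Myr.
Sorted longest-first: Tonian (280), Calymmian (200), Ediacaran (96.2), Cretaceous (79), Devonian (60.3), Silurian (24.6), Quaternary (2.58).
The second longest is Calymmian at 200 Myr.

Calymmian, 200 million years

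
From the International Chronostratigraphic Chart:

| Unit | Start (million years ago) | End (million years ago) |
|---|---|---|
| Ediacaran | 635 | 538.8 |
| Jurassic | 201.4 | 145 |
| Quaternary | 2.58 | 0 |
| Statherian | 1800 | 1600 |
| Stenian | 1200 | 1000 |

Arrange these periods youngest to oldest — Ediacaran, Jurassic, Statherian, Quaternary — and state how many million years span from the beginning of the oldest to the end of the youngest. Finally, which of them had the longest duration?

Quaternary → Jurassic → Ediacaran → Statherian; total span 1800 Myr; longest is Statherian

Start ages (Ma): Statherian 1800, Ediacaran 635, Jurassic 201.4, Quaternary 2.58.
Ordered youngest to oldest: Quaternary, Jurassic, Ediacaran, Statherian.
Span = 1800 − 0 = 1800 Myr.
Durations: Ediacaran 96.2, Statherian 200, Jurassic 56.4, Quaternary 2.58 → longest is Statherian (200 Myr).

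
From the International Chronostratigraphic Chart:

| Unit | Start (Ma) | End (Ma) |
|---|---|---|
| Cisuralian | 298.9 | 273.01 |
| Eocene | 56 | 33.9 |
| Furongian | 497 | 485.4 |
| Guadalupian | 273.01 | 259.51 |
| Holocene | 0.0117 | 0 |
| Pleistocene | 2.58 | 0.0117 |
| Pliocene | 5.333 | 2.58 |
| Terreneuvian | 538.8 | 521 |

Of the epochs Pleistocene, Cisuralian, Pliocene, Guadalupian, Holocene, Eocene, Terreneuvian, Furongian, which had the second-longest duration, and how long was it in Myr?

Eocene, 22.1 million years

Start − end for each: Pleistocene 2.58 − 0.0117 = 2.5683; Cisuralian 298.9 − 273.01 = 25.89; Pliocene 5.333 − 2.58 = 2.753; Guadalupian 273.01 − 259.51 = 13.5; Holocene 0.0117 − 0 = 0.0117; Eocene 56 − 33.9 = 22.1; Terreneuvian 538.8 − 521 = 17.8; Furongian 497 − 485.4 = 11.6.
Ranking these from longest: Cisuralian > Eocene > Terreneuvian > Guadalupian > Furongian > Pliocene > Pleistocene > Holocene.
Position 2 in that ranking is Eocene, which lasted 22.1 Myr.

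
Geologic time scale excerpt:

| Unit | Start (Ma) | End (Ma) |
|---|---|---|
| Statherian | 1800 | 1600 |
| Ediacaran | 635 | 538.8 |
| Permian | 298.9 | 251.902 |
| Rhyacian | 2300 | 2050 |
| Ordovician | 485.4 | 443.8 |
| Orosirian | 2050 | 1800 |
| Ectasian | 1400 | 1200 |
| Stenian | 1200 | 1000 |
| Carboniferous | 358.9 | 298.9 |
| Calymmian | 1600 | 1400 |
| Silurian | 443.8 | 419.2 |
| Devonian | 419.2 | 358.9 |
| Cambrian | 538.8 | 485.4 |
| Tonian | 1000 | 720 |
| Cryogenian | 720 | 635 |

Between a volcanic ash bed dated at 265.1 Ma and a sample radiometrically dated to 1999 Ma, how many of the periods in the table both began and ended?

The older date is 1999 Ma and the younger is 265.1 Ma.
Periods with start < 1999 and end > 265.1 Ma: Statherian (1800–1600), Calymmian (1600–1400), Ectasian (1400–1200), Stenian (1200–1000), Tonian (1000–720), Cryogenian (720–635), Ediacaran (635–538.8), Cambrian (538.8–485.4), Ordovician (485.4–443.8), Silurian (443.8–419.2), Devonian (419.2–358.9), Carboniferous (358.9–298.9).
That is 12 complete periods.

12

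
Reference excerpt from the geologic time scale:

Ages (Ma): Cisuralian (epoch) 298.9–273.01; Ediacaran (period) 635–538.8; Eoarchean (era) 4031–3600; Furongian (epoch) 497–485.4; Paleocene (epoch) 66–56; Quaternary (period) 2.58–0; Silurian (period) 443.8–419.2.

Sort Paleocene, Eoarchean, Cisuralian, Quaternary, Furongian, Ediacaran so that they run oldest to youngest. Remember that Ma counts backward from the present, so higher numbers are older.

Sorting by start age (descending Ma, since larger Ma = older): Eoarchean start 4031, Ediacaran start 635, Furongian start 497, Cisuralian start 298.9, Paleocene start 66, Quaternary start 2.58.

Eoarchean, Ediacaran, Furongian, Cisuralian, Paleocene, Quaternary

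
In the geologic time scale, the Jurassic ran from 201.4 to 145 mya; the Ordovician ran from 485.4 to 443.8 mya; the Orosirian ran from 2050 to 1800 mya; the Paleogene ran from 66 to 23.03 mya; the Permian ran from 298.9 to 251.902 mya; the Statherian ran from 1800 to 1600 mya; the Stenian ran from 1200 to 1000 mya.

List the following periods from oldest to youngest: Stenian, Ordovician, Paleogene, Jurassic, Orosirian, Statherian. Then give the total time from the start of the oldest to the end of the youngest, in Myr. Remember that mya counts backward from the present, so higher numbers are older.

Orosirian, Statherian, Stenian, Ordovician, Jurassic, Paleogene; total span 2026.97 Myr

Start ages (Ma): Orosirian 2050, Statherian 1800, Stenian 1200, Ordovician 485.4, Jurassic 201.4, Paleogene 66.
Ordered oldest to youngest: Orosirian, Statherian, Stenian, Ordovician, Jurassic, Paleogene.
Span = 2050 − 23.03 = 2026.97 Myr.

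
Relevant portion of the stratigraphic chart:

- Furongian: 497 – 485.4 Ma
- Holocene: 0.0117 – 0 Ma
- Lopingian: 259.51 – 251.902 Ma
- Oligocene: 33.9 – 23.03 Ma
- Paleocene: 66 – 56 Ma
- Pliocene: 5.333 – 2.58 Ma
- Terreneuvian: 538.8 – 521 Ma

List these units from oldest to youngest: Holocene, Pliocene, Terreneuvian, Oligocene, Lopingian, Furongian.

Sorting by start age (descending Ma, since larger Ma = older): Terreneuvian start 538.8, Furongian start 497, Lopingian start 259.51, Oligocene start 33.9, Pliocene start 5.333, Holocene start 0.0117.

Terreneuvian, then Furongian, then Lopingian, then Oligocene, then Pliocene, then Holocene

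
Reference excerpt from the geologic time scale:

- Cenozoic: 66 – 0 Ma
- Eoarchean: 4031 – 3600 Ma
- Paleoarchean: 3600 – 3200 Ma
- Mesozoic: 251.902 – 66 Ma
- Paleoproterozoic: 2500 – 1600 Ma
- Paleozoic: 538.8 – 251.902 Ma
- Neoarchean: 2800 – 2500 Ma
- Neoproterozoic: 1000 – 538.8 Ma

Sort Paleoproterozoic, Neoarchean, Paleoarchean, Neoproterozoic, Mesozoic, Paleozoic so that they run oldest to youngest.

Paleoarchean, Neoarchean, Paleoproterozoic, Neoproterozoic, Paleozoic, Mesozoic

Read off each span (Ma): Paleoproterozoic 2500–1600; Neoarchean 2800–2500; Paleoarchean 3600–3200; Neoproterozoic 1000–538.8; Mesozoic 251.902–66; Paleozoic 538.8–251.902.
Larger Ma is older, so oldest→youngest is Paleoarchean, Neoarchean, Paleoproterozoic, Neoproterozoic, Paleozoic, Mesozoic.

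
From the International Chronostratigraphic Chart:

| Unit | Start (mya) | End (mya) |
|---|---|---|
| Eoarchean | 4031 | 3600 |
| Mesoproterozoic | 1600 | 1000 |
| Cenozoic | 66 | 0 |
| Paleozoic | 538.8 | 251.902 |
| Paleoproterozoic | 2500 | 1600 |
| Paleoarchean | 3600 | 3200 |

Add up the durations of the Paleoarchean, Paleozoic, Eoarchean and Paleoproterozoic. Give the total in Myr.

Duration is start − end for each: (3600 − 3200) + (538.8 − 251.902) + (4031 − 3600) + (2500 − 1600).
That is 400 + 286.898 + 431 + 900, which totals 2017.898 million years.

2017.898 million years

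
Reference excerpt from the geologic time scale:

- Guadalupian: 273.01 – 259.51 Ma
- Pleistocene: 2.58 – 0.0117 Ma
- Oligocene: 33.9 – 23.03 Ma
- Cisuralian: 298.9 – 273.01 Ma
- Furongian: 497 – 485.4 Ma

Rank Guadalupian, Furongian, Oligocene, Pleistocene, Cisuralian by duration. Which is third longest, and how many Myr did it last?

Durations: Guadalupian 13.5; Furongian 11.6; Oligocene 10.87; Pleistocene 2.5683; Cisuralian 25.89 Myr.
Sorted longest-first: Cisuralian (25.89), Guadalupian (13.5), Furongian (11.6), Oligocene (10.87), Pleistocene (2.5683).
The third longest is Furongian at 11.6 Myr.

Furongian, 11.6 million years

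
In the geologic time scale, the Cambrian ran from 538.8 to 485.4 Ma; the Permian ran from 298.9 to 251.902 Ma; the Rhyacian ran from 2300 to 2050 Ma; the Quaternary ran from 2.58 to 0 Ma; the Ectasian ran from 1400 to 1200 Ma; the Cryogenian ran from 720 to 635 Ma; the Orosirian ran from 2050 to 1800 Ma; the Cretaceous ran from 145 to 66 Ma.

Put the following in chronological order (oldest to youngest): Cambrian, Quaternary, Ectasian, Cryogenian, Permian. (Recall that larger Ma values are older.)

Sorting by start age (descending Ma, since larger Ma = older): Ectasian start 1400, Cryogenian start 720, Cambrian start 538.8, Permian start 298.9, Quaternary start 2.58.

Ectasian, Cryogenian, Cambrian, Permian, Quaternary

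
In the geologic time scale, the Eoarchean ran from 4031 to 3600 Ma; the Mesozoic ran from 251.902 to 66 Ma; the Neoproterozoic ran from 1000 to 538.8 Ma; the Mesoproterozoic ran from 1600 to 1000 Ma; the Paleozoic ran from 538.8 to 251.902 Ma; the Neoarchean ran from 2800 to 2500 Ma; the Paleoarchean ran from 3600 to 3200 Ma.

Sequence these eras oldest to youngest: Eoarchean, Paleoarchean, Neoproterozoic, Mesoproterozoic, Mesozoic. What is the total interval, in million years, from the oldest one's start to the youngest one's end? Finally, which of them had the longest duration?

Eoarchean → Paleoarchean → Mesoproterozoic → Neoproterozoic → Mesozoic; total span 3965 Myr; longest is Mesoproterozoic

From the excerpt: Eoarchean 4031–3600; Paleoarchean 3600–3200; Neoproterozoic 1000–538.8; Mesoproterozoic 1600–1000; Mesozoic 251.902–66 (Ma).
Larger Ma is earlier, so the oldest is Eoarchean and the youngest is Mesozoic; oldest to youngest: Eoarchean, Paleoarchean, Mesoproterozoic, Neoproterozoic, Mesozoic.
Oldest start 4031 minus youngest end 66 gives 3965 Myr overall.
Individual lengths (start − end): Mesozoic 185.902; Mesoproterozoic 600; Neoproterozoic 461.2; Paleoarchean 400; Eoarchean 431. The largest is Mesoproterozoic at 600 Myr.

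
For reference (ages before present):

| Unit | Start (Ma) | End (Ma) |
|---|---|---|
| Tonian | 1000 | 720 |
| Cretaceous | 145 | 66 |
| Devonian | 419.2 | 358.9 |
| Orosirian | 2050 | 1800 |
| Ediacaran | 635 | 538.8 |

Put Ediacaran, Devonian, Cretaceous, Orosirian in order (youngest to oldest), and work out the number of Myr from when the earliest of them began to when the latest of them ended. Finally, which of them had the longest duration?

Cretaceous → Devonian → Ediacaran → Orosirian; total span 1984 Myr; longest is Orosirian

Start ages (Ma): Orosirian 2050, Ediacaran 635, Devonian 419.2, Cretaceous 145.
Ordered youngest to oldest: Cretaceous, Devonian, Ediacaran, Orosirian.
Span = 2050 − 66 = 1984 Myr.
Durations: Devonian 60.3, Cretaceous 79, Ediacaran 96.2, Orosirian 250 → longest is Orosirian (250 Myr).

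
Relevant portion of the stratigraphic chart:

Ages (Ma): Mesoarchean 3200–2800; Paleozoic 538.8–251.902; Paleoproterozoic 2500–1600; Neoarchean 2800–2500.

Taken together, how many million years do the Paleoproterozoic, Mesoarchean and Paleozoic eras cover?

Each duration: Paleoproterozoic = 900; Mesoarchean = 400; Paleozoic = 286.898.
Sum: 900 + 400 + 286.898 = 1586.898 Myr.

1586.898 million years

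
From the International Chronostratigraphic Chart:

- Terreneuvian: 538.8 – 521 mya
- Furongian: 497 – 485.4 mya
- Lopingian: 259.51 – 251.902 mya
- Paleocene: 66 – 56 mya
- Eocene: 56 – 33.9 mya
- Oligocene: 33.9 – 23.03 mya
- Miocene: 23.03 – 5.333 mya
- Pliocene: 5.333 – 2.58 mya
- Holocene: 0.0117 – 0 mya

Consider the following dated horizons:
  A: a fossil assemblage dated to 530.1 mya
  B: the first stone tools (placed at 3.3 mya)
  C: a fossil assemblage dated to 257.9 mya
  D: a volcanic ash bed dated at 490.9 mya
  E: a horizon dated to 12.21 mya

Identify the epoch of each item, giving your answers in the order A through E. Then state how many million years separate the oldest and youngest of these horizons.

A — Terreneuvian; B — Pliocene; C — Lopingian; D — Furongian; E — Miocene; span 526.8 million years

A: 530.1 Ma lies in 538.8–521 Ma, so Terreneuvian.
B: 3.3 Ma lies in 5.333–2.58 Ma, so Pliocene.
C: 257.9 Ma lies in 259.51–251.902 Ma, so Lopingian.
D: 490.9 Ma lies in 497–485.4 Ma, so Furongian.
E: 12.21 Ma lies in 23.03–5.333 Ma, so Miocene.
Oldest = 530.1 Ma, youngest = 3.3 Ma → span 526.8 Myr.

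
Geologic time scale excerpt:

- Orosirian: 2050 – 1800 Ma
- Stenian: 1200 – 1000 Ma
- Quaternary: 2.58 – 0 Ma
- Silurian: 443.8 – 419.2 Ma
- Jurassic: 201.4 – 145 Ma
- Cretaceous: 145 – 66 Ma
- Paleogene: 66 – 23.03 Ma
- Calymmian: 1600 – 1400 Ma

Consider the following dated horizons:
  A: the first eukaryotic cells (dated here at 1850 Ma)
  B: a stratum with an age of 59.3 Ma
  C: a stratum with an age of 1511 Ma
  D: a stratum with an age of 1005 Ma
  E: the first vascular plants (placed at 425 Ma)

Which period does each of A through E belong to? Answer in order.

Match each age against the start–end ranges in the excerpt: A = 1850 Ma → Orosirian (2050–1800); B = 59.3 Ma → Paleogene (66–23.03); C = 1511 Ma → Calymmian (1600–1400); D = 1005 Ma → Stenian (1200–1000); E = 425 Ma → Silurian (443.8–419.2).

A — Orosirian; B — Paleogene; C — Calymmian; D — Stenian; E — Silurian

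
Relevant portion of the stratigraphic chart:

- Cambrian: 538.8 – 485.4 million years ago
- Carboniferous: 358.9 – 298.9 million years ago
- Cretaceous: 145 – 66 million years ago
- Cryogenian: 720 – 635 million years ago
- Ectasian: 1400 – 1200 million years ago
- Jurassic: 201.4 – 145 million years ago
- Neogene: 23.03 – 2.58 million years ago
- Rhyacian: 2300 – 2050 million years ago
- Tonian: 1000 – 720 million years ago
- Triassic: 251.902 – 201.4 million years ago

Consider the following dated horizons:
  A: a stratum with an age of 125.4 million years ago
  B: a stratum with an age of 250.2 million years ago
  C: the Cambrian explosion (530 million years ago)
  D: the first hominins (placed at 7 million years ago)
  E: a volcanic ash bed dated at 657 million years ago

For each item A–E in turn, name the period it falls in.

A — Cretaceous; B — Triassic; C — Cambrian; D — Neogene; E — Cryogenian

Match each age against the start–end ranges in the excerpt: A = 125.4 Ma → Cretaceous (145–66); B = 250.2 Ma → Triassic (251.902–201.4); C = 530 Ma → Cambrian (538.8–485.4); D = 7 Ma → Neogene (23.03–2.58); E = 657 Ma → Cryogenian (720–635).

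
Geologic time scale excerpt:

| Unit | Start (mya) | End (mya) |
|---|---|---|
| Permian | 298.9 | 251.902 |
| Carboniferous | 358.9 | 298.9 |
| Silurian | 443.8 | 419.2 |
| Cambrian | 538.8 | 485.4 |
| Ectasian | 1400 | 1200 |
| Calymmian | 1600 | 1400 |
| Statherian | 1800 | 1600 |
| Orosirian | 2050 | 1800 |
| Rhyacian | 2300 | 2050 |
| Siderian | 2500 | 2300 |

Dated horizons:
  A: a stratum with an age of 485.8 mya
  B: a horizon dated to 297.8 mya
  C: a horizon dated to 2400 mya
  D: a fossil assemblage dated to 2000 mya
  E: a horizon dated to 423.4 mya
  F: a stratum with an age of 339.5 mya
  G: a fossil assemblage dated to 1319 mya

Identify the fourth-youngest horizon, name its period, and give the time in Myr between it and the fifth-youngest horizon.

Smaller Ma means younger, so youngest first: B 297.8 < F 339.5 < E 423.4 < A 485.8 < G 1319 < D 2000 < C 2400.
Counting 4 along gives A (485.8 Ma); the excerpt puts that inside the Cambrian, 538.8–485.4 Ma.
Next in line is G (1319 Ma), and 1319 − 485.8 = 833.2 Myr.

A, in the Cambrian; 833.2 million years to G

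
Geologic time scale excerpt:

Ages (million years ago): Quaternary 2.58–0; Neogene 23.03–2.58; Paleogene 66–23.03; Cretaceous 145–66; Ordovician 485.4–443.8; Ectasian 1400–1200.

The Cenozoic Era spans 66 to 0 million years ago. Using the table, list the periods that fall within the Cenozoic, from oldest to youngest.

Periods with both bounds inside 66–0 Ma: Paleogene (66–23.03), Neogene (23.03–2.58), Quaternary (2.58–0).

Paleogene, Neogene, Quaternary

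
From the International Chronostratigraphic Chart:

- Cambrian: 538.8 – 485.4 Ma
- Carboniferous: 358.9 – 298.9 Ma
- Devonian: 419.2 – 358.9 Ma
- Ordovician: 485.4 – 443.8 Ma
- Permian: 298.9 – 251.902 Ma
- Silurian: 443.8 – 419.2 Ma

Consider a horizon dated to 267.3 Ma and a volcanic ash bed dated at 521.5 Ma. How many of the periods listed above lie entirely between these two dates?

4

521.5 Ma sits inside the Cambrian (538.8–485.4) and 267.3 Ma inside the Permian (298.9–251.902); neither of those is wholly between the two dates.
The listed periods lying completely between them are Ordovician, Silurian, Devonian, Carboniferous — 4 in all.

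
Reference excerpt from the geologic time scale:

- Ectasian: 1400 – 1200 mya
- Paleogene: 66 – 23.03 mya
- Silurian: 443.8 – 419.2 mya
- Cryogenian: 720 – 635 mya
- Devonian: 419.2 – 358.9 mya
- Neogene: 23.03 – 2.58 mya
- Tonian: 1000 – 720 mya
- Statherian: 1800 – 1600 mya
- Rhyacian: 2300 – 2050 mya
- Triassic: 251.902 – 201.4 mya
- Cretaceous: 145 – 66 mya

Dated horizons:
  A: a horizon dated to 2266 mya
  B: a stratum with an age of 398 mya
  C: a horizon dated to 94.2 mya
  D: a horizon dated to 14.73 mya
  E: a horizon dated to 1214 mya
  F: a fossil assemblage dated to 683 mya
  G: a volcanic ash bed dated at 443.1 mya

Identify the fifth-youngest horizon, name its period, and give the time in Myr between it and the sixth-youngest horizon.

Sorted youngest-first by Ma: D (14.73), C (94.2), B (398), G (443.1), F (683), E (1214), A (2266).
The fifth youngest is F at 683 Ma, which lies in 720–635 Ma: the Cryogenian.
The sixth youngest is E at 1214 Ma; separation = |683 − 1214| = 531 Myr.

F, in the Cryogenian; 531 million years to E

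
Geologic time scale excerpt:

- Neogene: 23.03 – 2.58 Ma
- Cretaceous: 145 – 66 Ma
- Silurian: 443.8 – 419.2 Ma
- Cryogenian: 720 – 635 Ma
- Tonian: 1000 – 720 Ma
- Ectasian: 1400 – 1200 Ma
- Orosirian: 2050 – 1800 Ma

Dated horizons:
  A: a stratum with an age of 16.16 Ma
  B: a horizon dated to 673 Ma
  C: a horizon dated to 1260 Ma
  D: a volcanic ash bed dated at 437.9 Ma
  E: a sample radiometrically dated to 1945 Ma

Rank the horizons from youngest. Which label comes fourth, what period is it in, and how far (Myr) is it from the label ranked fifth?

C, in the Ectasian; 685 million years to E

Smaller Ma means younger, so youngest first: A 16.16 < D 437.9 < B 673 < C 1260 < E 1945.
Counting 4 along gives C (1260 Ma); the excerpt puts that inside the Ectasian, 1400–1200 Ma.
Next in line is E (1945 Ma), and 1945 − 1260 = 685 Myr.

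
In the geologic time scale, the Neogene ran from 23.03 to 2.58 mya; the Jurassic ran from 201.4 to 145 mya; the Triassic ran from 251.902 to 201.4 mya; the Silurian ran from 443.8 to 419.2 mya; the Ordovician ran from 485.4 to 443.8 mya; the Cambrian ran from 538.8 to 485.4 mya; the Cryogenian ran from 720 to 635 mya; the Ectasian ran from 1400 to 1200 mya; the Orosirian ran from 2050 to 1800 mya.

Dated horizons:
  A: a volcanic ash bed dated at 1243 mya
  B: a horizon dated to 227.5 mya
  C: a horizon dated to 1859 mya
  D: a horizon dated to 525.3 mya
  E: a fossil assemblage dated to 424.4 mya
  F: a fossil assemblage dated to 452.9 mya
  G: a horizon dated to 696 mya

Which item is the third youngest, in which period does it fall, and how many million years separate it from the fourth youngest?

F, in the Ordovician; 72.4 million years to D

Sorted youngest-first by Ma: B (227.5), E (424.4), F (452.9), D (525.3), G (696), A (1243), C (1859).
The third youngest is F at 452.9 Ma, which lies in 485.4–443.8 Ma: the Ordovician.
The fourth youngest is D at 525.3 Ma; separation = |452.9 − 525.3| = 72.4 Myr.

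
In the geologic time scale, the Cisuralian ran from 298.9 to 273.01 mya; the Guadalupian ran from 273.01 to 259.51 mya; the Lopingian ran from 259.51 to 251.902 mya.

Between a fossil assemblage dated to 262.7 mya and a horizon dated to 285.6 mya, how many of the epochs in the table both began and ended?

The older date is 285.6 Ma and the younger is 262.7 Ma.
No epoch both begins after 285.6 Ma and ends before 262.7 Ma, so the count is 0.

0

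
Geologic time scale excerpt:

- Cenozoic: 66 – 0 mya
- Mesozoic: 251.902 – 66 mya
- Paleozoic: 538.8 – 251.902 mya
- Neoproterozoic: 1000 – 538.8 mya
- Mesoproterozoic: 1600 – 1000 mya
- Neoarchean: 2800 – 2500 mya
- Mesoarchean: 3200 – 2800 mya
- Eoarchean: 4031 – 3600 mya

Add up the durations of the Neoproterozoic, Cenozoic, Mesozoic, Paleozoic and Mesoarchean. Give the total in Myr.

Each duration: Neoproterozoic = 461.2; Cenozoic = 66; Mesozoic = 185.902; Paleozoic = 286.898; Mesoarchean = 400.
Sum: 461.2 + 66 + 185.902 + 286.898 + 400 = 1400 Myr.

1400 million years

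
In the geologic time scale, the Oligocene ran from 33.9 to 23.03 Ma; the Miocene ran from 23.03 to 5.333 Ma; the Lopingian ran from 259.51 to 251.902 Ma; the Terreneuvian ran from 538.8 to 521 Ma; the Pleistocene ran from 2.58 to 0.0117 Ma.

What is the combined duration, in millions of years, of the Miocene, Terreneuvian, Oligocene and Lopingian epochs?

53.975 million years

Duration is start − end for each: (23.03 − 5.333) + (538.8 − 521) + (33.9 − 23.03) + (259.51 − 251.902).
That is 17.697 + 17.8 + 10.87 + 7.608, which totals 53.975 million years.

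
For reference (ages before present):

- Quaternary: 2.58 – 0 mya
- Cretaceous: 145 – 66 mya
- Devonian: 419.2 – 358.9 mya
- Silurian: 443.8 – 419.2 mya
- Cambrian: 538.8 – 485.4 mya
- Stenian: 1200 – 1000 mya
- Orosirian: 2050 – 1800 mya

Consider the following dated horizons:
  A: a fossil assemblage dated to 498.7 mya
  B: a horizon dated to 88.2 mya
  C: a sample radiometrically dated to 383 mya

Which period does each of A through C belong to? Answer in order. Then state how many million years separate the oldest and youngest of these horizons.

A — Cambrian; B — Cretaceous; C — Devonian; span 410.5 million years

Match each age against the start–end ranges in the excerpt: A = 498.7 Ma → Cambrian (538.8–485.4); B = 88.2 Ma → Cretaceous (145–66); C = 383 Ma → Devonian (419.2–358.9).
The largest age is 498.7 Ma and the smallest is 88.2 Ma; their difference is 410.5 Myr.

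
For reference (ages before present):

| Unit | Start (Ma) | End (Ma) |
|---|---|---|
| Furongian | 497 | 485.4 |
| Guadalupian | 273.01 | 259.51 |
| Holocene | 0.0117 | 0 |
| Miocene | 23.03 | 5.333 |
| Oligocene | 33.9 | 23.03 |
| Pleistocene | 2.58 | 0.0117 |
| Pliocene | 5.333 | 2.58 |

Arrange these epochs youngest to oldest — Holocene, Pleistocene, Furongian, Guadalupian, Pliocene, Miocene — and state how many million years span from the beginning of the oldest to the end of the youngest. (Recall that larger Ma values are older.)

Start ages (Ma): Furongian 497, Guadalupian 273.01, Miocene 23.03, Pliocene 5.333, Pleistocene 2.58, Holocene 0.0117.
Ordered youngest to oldest: Holocene, Pleistocene, Pliocene, Miocene, Guadalupian, Furongian.
Span = 497 − 0 = 497 Myr.

Holocene → Pleistocene → Pliocene → Miocene → Guadalupian → Furongian; total span 497 Myr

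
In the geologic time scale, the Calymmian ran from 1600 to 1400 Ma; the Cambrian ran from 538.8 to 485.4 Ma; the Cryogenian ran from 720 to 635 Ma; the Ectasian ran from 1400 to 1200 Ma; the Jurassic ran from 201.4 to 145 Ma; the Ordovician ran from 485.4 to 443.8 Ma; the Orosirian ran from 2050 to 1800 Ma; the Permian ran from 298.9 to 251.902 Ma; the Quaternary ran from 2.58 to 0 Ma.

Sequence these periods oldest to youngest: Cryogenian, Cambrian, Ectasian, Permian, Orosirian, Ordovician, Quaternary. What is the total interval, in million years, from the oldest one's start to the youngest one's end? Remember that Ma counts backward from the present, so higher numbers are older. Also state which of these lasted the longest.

Orosirian, Ectasian, Cryogenian, Cambrian, Ordovician, Permian, Quaternary; total span 2050 Myr; longest is Orosirian

From the excerpt: Cryogenian 720–635; Cambrian 538.8–485.4; Ectasian 1400–1200; Permian 298.9–251.902; Orosirian 2050–1800; Ordovician 485.4–443.8; Quaternary 2.58–0 (Ma).
Larger Ma is earlier, so the oldest is Orosirian and the youngest is Quaternary; oldest to youngest: Orosirian, Ectasian, Cryogenian, Cambrian, Ordovician, Permian, Quaternary.
Oldest start 2050 minus youngest end 0 gives 2050 Myr overall.
Individual lengths (start − end): Orosirian 250; Quaternary 2.58; Ordovician 41.6; Ectasian 200; Permian 46.998; Cryogenian 85; Cambrian 53.4. The largest is Orosirian at 250 Myr.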